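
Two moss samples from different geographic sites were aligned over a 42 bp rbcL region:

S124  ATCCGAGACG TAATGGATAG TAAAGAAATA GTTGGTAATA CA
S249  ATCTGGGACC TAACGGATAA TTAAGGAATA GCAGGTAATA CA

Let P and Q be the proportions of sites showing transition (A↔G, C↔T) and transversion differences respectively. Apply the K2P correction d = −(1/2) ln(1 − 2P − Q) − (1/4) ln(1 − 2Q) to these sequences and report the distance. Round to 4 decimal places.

0.2595

The sequences differ at positions 4 (C/T, transition), 6 (A/G, transition), 10 (G/C, transversion), 14 (T/C, transition), 20 (G/A, transition), 22 (A/T, transversion), 26 (A/G, transition), 32 (T/C, transition), 33 (T/A, transversion).
Of the 9 differences, 6 transitions and 3 transversions over 42 sites: P = 6/42 = 0.142857, Q = 3/42 = 0.071429.
d = −0.5·ln(0.642857) − 0.25·ln(0.857142) = −0.5·(-0.441833) − 0.25·(-0.154152) = 0.2595.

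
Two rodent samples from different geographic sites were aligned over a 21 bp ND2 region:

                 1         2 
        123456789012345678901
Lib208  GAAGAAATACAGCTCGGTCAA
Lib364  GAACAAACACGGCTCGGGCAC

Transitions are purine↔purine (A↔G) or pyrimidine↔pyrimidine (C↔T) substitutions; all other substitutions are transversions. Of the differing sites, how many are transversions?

The sequences differ at positions 4 (G/C, transversion), 8 (T/C, transition), 11 (A/G, transition), 18 (T/G, transversion), 21 (A/C, transversion).
Of the 5 differences, 2 transitions and 3 transversions, so the answer is 3.

3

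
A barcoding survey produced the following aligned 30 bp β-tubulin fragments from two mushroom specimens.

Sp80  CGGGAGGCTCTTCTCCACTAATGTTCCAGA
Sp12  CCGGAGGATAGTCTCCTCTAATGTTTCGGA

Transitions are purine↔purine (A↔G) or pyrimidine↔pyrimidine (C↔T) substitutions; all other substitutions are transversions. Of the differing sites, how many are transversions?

The sequences differ at positions 2 (G/C, transversion), 8 (C/A, transversion), 10 (C/A, transversion), 11 (T/G, transversion), 17 (A/T, transversion), 26 (C/T, transition), 28 (A/G, transition).
Of the 7 differences, 2 transitions and 5 transversions, so the answer is 5.

5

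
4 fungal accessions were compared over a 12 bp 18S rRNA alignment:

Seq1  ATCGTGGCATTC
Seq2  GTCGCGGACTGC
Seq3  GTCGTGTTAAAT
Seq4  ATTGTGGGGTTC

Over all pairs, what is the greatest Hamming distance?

Pairwise Hamming distances:
  Seq1 vs Seq2: 5
  Seq1 vs Seq3: 6
  Seq1 vs Seq4: 3
  Seq2 vs Seq3: 7
  Seq2 vs Seq4: 6
  Seq3 vs Seq4: 8
The largest is 8, between Seq3 and Seq4.

8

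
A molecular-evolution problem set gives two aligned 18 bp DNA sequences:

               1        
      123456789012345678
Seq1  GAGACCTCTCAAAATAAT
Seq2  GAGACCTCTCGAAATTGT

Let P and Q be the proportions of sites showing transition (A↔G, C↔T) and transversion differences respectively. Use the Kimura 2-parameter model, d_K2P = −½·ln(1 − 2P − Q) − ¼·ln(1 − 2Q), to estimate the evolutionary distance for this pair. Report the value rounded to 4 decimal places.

Differing sites — 11:A/G (Ti); 16:A/T (Tv); 17:A/G (Ti).
Of the 3 differences, 2 transitions and 1 transversion over 18 sites: P = 2/18 = 0.111111, Q = 1/18 = 0.055556.
d = −0.5·ln(0.722222) − 0.25·ln(0.888888) = −0.5·(-0.325423) − 0.25·(-0.117784) = 0.1922.

0.1922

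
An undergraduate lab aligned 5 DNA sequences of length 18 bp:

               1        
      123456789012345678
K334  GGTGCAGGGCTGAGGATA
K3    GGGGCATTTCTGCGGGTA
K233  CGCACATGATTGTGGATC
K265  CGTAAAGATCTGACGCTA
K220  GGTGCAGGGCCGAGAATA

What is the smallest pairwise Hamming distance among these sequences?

Pairwise Hamming distances:
  K334 vs K3: 6
  K334 vs K233: 8
  K334 vs K265: 7
  K334 vs K220: 2
  K3 vs K233: 9
  K3 vs K265: 9
  K3 vs K220: 8
  K233 vs K265: 10
  K233 vs K220: 10
  K265 vs K220: 9
The smallest is 2, between K334 and K220.

2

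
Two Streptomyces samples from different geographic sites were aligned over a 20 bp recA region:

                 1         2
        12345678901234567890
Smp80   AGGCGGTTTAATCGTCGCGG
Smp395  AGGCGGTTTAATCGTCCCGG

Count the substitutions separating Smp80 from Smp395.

The sequences differ at position 17 (G/C).
That gives 1 mismatch out of 20 aligned sites, so the Hamming distance is 1.

1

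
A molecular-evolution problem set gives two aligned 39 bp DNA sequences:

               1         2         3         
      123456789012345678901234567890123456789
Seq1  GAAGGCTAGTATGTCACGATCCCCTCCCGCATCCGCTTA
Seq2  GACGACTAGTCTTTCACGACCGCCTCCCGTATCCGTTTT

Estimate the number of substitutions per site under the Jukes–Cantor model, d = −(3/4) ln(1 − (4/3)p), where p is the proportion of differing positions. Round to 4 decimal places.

The sequences differ at positions 3 (A/C), 5 (G/A), 11 (A/C), 13 (G/T), 20 (T/C), 22 (C/G), 30 (C/T), 36 (C/T), 39 (A/T).
p = 9/39 = 0.230769.
d = −0.75 · ln(1 − (4/3)·0.230769) = −0.75 · ln(0.692308) = −0.75 · (-0.367724) = 0.2758.

0.2758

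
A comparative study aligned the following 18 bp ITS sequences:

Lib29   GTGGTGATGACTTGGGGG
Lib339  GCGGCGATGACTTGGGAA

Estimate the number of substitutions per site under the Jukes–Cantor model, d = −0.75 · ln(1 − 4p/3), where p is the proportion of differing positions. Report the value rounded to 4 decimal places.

0.2635

Mismatches occur at site 2 (T/C), site 5 (T/C), site 17 (G/A), site 18 (G/A).
p = 4/18 = 0.222222.
d = −0.75 · ln(1 − (4/3)·0.222222) = −0.75 · ln(0.703704) = −0.75 · (-0.351397) = 0.2635.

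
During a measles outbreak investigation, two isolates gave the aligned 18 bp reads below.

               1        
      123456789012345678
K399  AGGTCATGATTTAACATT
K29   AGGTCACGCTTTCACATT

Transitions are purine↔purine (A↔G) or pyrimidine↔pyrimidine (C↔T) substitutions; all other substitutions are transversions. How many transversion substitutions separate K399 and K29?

2

Mismatches occur at site 7 (T↔C, transition), site 9 (A↔C, transversion), site 13 (A↔C, transversion).
Of the 3 differences, 1 transition and 2 transversions, so the answer is 2.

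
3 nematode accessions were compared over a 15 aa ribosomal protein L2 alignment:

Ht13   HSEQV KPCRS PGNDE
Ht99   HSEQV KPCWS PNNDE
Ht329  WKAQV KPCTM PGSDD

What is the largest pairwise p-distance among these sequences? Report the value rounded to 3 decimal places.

Pairwise Hamming distances:
  Ht13 vs Ht99: 2
  Ht13 vs Ht329: 7
  Ht99 vs Ht329: 8
The largest is 8 mismatches, between Ht99 and Ht329; p = 8/15 = 0.533.

0.533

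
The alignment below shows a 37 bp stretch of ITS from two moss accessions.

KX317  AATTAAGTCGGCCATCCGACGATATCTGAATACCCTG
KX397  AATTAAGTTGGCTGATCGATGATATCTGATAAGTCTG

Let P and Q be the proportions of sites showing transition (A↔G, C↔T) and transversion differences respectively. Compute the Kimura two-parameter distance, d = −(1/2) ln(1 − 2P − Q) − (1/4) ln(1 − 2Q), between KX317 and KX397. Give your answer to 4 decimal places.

Mismatches occur at site 9 (C→T, transition), site 13 (C→T, transition), site 14 (A→G, transition), site 15 (T→A, transversion), site 16 (C→T, transition), site 20 (C→T, transition), site 30 (A→T, transversion), site 31 (T→A, transversion), site 33 (C→G, transversion), site 34 (C→T, transition).
Of the 10 differences, 6 transitions and 4 transversions over 37 sites: P = 6/37 = 0.162162, Q = 4/37 = 0.108108.
d = −0.5·ln(0.567568) − 0.25·ln(0.783784) = −0.5·(-0.566395) − 0.25·(-0.243622) = 0.3441.

0.3441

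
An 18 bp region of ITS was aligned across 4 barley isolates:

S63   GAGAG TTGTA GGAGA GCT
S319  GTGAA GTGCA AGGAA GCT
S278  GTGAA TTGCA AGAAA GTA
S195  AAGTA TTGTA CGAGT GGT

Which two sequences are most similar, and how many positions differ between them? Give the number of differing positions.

4

Pairwise Hamming distances:
  S63 vs S319: 7
  S63 vs S278: 7
  S63 vs S195: 6
  S319 vs S278: 4
  S319 vs S195: 10
  S278 vs S195: 9
The smallest is 4, between S319 and S278.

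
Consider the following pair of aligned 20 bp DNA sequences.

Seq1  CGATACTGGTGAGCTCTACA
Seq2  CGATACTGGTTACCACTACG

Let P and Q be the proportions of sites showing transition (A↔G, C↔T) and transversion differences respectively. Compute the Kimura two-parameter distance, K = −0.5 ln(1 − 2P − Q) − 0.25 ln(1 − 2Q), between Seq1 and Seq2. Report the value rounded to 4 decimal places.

0.2330

Differing sites — 11:G/T (Tv); 13:G/C (Tv); 15:T/A (Tv); 20:A/G (Ti).
Of the 4 differences, 1 transition and 3 transversions over 20 sites: P = 1/20 = 0.050000, Q = 3/20 = 0.150000.
d = −0.5·ln(0.750000) − 0.25·ln(0.700000) = −0.5·(-0.287682) − 0.25·(-0.356675) = 0.2330.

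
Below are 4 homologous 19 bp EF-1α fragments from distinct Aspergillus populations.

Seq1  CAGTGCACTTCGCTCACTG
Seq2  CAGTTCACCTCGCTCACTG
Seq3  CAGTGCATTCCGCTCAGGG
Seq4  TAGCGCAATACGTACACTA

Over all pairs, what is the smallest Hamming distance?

2

Pairwise Hamming distances:
  Seq1 vs Seq2: 2
  Seq1 vs Seq3: 4
  Seq1 vs Seq4: 7
  Seq2 vs Seq3: 6
  Seq2 vs Seq4: 9
  Seq3 vs Seq4: 9
The smallest is 2, between Seq1 and Seq2.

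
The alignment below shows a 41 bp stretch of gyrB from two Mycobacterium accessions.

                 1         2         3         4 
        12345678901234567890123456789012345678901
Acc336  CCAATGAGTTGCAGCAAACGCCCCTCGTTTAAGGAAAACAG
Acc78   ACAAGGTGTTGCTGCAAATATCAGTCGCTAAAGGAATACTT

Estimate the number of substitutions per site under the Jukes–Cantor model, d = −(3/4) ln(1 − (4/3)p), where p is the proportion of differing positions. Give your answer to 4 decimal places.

The sequences differ at positions 1 (C/A), 5 (T/G), 7 (A/T), 13 (A/T), 19 (C/T), 20 (G/A), 21 (C/T), 23 (C/A), 24 (C/G), 28 (T/C), 30 (T/A), 37 (A/T), 40 (A/T), 41 (G/T).
p = 14/41 = 0.341463.
d = −0.75 · ln(1 − (4/3)·0.341463) = −0.75 · ln(0.544716) = −0.75 · (-0.607491) = 0.4556.

0.4556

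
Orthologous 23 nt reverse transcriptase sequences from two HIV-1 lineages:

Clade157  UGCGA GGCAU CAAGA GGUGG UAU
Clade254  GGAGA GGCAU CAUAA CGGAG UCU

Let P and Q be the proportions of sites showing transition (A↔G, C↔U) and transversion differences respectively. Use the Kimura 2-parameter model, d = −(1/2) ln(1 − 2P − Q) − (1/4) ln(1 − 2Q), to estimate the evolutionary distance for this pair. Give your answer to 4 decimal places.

Mismatches occur at site 1 (U/G, transversion), site 3 (C/A, transversion), site 13 (A/U, transversion), site 14 (G/A, transition), site 16 (G/C, transversion), site 18 (U/G, transversion), site 19 (G/A, transition), site 22 (A/C, transversion).
Of the 8 differences, 2 transitions and 6 transversions over 23 sites: P = 2/23 = 0.086957, Q = 6/23 = 0.260870.
d = −0.5·ln(0.565216) − 0.25·ln(0.478260) = −0.5·(-0.570547) − 0.25·(-0.737601) = 0.4697.

0.4697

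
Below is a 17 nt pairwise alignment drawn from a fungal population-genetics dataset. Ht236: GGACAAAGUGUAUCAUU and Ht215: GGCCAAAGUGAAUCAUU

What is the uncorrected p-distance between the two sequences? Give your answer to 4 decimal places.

The sequences differ at positions 3 (A/C), 11 (U/A).
There are 2 differences over 17 sites, so p = 2/17 = 0.1176.

0.1176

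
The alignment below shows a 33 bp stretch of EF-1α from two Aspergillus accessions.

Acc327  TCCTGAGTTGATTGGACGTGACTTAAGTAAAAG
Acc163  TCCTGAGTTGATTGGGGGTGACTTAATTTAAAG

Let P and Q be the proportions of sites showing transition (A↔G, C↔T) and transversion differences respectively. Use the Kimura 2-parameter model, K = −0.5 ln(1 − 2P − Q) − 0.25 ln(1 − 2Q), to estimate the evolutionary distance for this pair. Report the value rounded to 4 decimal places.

Differing sites — 16:A/G (Ti); 17:C/G (Tv); 27:G/T (Tv); 29:A/T (Tv).
Of the 4 differences, 1 transition and 3 transversions over 33 sites: P = 1/33 = 0.030303, Q = 3/33 = 0.090909.
d = −0.5·ln(0.848485) − 0.25·ln(0.818182) = −0.5·(-0.164303) − 0.25·(-0.200670) = 0.1323.

0.1323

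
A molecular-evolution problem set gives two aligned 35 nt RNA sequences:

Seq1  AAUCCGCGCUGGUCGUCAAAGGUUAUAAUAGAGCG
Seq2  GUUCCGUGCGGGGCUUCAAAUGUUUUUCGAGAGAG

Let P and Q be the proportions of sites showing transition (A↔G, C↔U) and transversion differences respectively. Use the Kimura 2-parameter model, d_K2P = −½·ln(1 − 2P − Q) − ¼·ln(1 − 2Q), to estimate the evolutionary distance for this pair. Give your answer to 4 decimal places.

The sequences differ at positions 1 (A/G, transition), 2 (A/U, transversion), 7 (C/U, transition), 10 (U/G, transversion), 13 (U/G, transversion), 15 (G/U, transversion), 21 (G/U, transversion), 25 (A/U, transversion), 27 (A/U, transversion), 28 (A/C, transversion), 29 (U/G, transversion), 34 (C/A, transversion).
Of the 12 differences, 2 transitions and 10 transversions over 35 sites: P = 2/35 = 0.057143, Q = 10/35 = 0.285714.
d = −0.5·ln(0.600000) − 0.25·ln(0.428572) = −0.5·(-0.510826) − 0.25·(-0.847297) = 0.4672.

0.4672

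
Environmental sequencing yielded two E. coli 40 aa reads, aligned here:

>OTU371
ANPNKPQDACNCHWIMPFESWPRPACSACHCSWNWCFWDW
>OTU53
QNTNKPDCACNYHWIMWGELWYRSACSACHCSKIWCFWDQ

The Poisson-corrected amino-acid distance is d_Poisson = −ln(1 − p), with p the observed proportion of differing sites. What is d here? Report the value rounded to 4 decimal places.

The sequences differ at positions 1 (A/Q), 3 (P/T), 7 (Q/D), 8 (D/C), 12 (C/Y), 17 (P/W), 18 (F/G), 20 (S/L), 22 (P/Y), 24 (P/S), 33 (W/K), 34 (N/I), 40 (W/Q).
p = 13/40 = 0.325000.
d = −ln(1 − 0.325000) = −ln(0.675000) = 0.3930.

0.3930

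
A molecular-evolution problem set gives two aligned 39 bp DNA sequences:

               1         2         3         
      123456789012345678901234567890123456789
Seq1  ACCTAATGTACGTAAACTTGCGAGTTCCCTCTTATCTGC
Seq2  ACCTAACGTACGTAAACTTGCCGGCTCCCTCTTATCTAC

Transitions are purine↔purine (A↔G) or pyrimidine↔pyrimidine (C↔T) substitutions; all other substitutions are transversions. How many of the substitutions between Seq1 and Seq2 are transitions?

Mismatches occur at site 7 (T→C, transition), site 22 (G→C, transversion), site 23 (A→G, transition), site 25 (T→C, transition), site 38 (G→A, transition).
Of the 5 differences, 4 transitions and 1 transversion, so the answer is 4.

4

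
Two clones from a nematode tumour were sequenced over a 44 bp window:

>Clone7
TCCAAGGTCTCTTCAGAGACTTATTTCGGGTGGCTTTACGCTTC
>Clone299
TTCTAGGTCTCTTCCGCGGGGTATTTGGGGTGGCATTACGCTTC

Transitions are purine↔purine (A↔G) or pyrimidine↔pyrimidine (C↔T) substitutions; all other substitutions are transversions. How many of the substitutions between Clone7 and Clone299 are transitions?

Mismatches occur at site 2 (C→T, transition), site 4 (A→T, transversion), site 15 (A→C, transversion), site 17 (A→C, transversion), site 19 (A→G, transition), site 20 (C→G, transversion), site 21 (T→G, transversion), site 27 (C→G, transversion), site 35 (T→A, transversion).
Of the 9 differences, 2 transitions and 7 transversions, so the answer is 2.

2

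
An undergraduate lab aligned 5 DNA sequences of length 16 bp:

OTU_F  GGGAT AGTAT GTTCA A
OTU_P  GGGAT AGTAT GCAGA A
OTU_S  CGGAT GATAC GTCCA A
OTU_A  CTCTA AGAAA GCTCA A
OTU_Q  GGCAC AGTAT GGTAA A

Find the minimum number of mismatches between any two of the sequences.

3

Pairwise Hamming distances:
  OTU_F vs OTU_P: 3
  OTU_F vs OTU_S: 5
  OTU_F vs OTU_A: 8
  OTU_F vs OTU_Q: 4
  OTU_P vs OTU_S: 7
  OTU_P vs OTU_A: 9
  OTU_P vs OTU_Q: 5
  OTU_S vs OTU_A: 10
  OTU_S vs OTU_Q: 9
  OTU_A vs OTU_Q: 8
The smallest is 3, between OTU_F and OTU_P.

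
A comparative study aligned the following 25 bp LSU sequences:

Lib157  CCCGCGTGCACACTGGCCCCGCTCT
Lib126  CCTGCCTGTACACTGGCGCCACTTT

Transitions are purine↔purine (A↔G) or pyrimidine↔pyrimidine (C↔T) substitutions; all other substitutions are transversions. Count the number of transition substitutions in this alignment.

4

Differing sites — 3:C/T (Ti); 6:G/C (Tv); 9:C/T (Ti); 18:C/G (Tv); 21:G/A (Ti); 24:C/T (Ti).
Of the 6 differences, 4 transitions and 2 transversions, so the answer is 4.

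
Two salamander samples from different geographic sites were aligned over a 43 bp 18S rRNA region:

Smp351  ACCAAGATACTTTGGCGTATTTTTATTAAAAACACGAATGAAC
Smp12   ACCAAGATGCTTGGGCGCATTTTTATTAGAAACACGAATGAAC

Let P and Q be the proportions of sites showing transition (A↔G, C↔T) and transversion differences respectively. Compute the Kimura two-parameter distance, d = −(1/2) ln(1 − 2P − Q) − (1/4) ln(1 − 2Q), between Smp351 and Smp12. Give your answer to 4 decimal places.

0.1007

The sequences differ at positions 9 (A/G, transition), 13 (T/G, transversion), 18 (T/C, transition), 29 (A/G, transition).
Of the 4 differences, 3 transitions and 1 transversion over 43 sites: P = 3/43 = 0.069767, Q = 1/43 = 0.023256.
d = −0.5·ln(0.837210) − 0.25·ln(0.953488) = −0.5·(-0.177680) − 0.25·(-0.047628) = 0.1007.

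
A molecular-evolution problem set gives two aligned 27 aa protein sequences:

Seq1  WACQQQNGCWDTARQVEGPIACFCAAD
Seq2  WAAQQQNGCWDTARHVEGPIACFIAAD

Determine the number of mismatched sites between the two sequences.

The sequences differ at positions 3 (C/A), 15 (Q/H), 24 (C/I).
That gives 3 mismatches out of 27 aligned sites, so the Hamming distance is 3.

3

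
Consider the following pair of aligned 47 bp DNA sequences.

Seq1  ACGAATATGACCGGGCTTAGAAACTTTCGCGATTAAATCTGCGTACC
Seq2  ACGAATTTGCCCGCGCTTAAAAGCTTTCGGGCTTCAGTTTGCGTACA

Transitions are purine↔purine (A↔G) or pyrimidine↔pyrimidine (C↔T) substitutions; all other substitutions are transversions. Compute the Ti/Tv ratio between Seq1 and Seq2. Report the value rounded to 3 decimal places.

0.571

Differing sites — 7:A/T (Tv); 10:A/C (Tv); 14:G/C (Tv); 20:G/A (Ti); 23:A/G (Ti); 30:C/G (Tv); 32:A/C (Tv); 35:A/C (Tv); 37:A/G (Ti); 39:C/T (Ti); 47:C/A (Tv).
Of the 11 differences, 4 transitions and 7 transversions, so Ti/Tv = 4/7 = 0.571.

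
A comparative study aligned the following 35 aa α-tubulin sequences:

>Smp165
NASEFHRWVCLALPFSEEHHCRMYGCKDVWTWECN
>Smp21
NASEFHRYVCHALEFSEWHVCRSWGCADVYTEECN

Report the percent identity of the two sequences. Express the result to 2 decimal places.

71.43%

Differing sites — 8:W/Y; 11:L/H; 14:P/E; 18:E/W; 20:H/V; 23:M/S; 24:Y/W; 27:K/A; 30:W/Y; 32:W/E.
25 of the 35 sites match, so the percent identity is 25/35 × 100 = 71.43%.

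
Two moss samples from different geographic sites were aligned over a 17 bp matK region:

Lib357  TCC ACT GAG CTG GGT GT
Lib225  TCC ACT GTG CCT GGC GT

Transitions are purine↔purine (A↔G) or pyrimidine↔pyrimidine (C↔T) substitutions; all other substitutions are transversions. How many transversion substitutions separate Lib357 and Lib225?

Differing sites — 8:A/T (Tv); 11:T/C (Ti); 12:G/T (Tv); 15:T/C (Ti).
Of the 4 differences, 2 transitions and 2 transversions, so the answer is 2.

2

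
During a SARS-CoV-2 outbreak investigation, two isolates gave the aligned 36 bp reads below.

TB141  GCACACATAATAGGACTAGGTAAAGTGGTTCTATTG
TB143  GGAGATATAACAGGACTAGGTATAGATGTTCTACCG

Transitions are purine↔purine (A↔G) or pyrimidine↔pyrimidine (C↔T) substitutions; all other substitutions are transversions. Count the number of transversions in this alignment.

Differing sites — 2:C/G (Tv); 4:C/G (Tv); 6:C/T (Ti); 11:T/C (Ti); 23:A/T (Tv); 26:T/A (Tv); 27:G/T (Tv); 34:T/C (Ti); 35:T/C (Ti).
Of the 9 differences, 4 transitions and 5 transversions, so the answer is 5.

5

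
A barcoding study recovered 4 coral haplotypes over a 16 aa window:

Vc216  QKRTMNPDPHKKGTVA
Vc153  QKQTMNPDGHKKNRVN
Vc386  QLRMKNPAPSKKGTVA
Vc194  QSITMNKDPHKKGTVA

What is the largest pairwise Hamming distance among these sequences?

10

Pairwise Hamming distances:
  Vc216 vs Vc153: 5
  Vc216 vs Vc386: 5
  Vc216 vs Vc194: 3
  Vc153 vs Vc386: 10
  Vc153 vs Vc194: 7
  Vc386 vs Vc194: 7
The largest is 10, between Vc153 and Vc386.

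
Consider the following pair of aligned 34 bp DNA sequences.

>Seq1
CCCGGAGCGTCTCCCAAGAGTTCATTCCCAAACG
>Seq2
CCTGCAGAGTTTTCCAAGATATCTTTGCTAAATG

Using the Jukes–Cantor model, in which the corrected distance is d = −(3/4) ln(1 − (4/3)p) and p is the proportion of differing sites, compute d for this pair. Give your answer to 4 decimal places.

The sequences differ at positions 3 (C/T), 5 (G/C), 8 (C/A), 11 (C/T), 13 (C/T), 20 (G/T), 21 (T/A), 24 (A/T), 27 (C/G), 29 (C/T), 33 (C/T).
p = 11/34 = 0.323529.
d = −0.75 · ln(1 − (4/3)·0.323529) = −0.75 · ln(0.568628) = −0.75 · (-0.564529) = 0.4234.

0.4234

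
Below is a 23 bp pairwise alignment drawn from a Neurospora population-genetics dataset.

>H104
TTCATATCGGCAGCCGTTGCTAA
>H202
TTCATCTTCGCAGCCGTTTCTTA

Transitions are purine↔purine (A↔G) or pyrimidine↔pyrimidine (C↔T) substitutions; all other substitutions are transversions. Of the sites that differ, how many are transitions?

Mismatches occur at site 6 (A/C, transversion), site 8 (C/T, transition), site 9 (G/C, transversion), site 19 (G/T, transversion), site 22 (A/T, transversion).
Of the 5 differences, 1 transition and 4 transversions, so the answer is 1.

1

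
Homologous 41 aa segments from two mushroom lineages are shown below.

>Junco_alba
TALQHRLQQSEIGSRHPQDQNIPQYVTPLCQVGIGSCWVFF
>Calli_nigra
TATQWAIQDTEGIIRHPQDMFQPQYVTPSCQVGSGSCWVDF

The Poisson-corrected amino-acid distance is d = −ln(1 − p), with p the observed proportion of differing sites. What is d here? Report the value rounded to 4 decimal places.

0.4555

Differing sites — 3:L/T; 5:H/W; 6:R/A; 7:L/I; 9:Q/D; 10:S/T; 12:I/G; 13:G/I; 14:S/I; 20:Q/M; 21:N/F; 22:I/Q; 29:L/S; 34:I/S; 40:F/D.
p = 15/41 = 0.365854.
d = −ln(1 − 0.365854) = −ln(0.634146) = 0.4555.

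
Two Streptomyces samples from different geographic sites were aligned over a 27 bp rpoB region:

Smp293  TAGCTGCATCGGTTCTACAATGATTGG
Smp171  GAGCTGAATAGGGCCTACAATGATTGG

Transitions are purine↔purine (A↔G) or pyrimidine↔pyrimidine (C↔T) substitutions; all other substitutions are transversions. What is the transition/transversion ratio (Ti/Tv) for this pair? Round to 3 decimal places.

0.250

Differing sites — 1:T/G (Tv); 7:C/A (Tv); 10:C/A (Tv); 13:T/G (Tv); 14:T/C (Ti).
Of the 5 differences, 1 transition and 4 transversions, so Ti/Tv = 1/4 = 0.250.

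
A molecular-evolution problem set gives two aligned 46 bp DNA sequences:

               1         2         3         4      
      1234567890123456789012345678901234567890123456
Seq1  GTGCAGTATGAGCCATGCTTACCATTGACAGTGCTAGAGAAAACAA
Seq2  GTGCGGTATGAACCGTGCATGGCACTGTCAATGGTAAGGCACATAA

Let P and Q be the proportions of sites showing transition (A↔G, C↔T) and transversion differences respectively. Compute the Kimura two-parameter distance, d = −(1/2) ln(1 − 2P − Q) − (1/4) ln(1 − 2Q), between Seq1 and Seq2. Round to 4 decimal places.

0.4444

The sequences differ at positions 5 (A/G, transition), 12 (G/A, transition), 15 (A/G, transition), 19 (T/A, transversion), 21 (A/G, transition), 22 (C/G, transversion), 25 (T/C, transition), 28 (A/T, transversion), 31 (G/A, transition), 34 (C/G, transversion), 37 (G/A, transition), 38 (A/G, transition), 40 (A/C, transversion), 42 (A/C, transversion), 44 (C/T, transition).
Of the 15 differences, 9 transitions and 6 transversions over 46 sites: P = 9/46 = 0.195652, Q = 6/46 = 0.130435.
d = −0.5·ln(0.478261) − 0.25·ln(0.739130) = −0.5·(-0.737599) − 0.25·(-0.302281) = 0.4444.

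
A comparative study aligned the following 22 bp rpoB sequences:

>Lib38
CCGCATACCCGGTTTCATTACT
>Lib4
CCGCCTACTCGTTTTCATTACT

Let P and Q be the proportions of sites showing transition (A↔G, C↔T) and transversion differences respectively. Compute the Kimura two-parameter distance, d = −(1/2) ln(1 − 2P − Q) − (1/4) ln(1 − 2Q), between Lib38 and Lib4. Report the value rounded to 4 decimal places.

Mismatches occur at site 5 (A/C, transversion), site 9 (C/T, transition), site 12 (G/T, transversion).
Of the 3 differences, 1 transition and 2 transversions over 22 sites: P = 1/22 = 0.045455, Q = 2/22 = 0.090909.
d = −0.5·ln(0.818181) − 0.25·ln(0.818182) = −0.5·(-0.200672) − 0.25·(-0.200670) = 0.1505.

0.1505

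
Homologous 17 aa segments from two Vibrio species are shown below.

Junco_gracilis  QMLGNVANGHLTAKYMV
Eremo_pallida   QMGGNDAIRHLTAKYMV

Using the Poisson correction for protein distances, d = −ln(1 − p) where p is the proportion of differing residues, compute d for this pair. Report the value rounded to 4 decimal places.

0.2683

Mismatches occur at site 3 (L↔G), site 6 (V↔D), site 8 (N↔I), site 9 (G↔R).
p = 4/17 = 0.235294.
d = −ln(1 − 0.235294) = −ln(0.764706) = 0.2683.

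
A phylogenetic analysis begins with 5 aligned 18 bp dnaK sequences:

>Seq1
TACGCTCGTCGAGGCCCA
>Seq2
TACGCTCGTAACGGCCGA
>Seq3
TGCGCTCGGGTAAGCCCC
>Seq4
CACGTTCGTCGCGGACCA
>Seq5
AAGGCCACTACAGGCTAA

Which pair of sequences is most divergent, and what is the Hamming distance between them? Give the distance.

13

Pairwise Hamming distances:
  Seq1 vs Seq2: 4
  Seq1 vs Seq3: 6
  Seq1 vs Seq4: 4
  Seq1 vs Seq5: 9
  Seq2 vs Seq3: 8
  Seq2 vs Seq4: 6
  Seq2 vs Seq5: 9
  Seq3 vs Seq4: 10
  Seq3 vs Seq5: 13
  Seq4 vs Seq5: 12
The largest is 13, between Seq3 and Seq5.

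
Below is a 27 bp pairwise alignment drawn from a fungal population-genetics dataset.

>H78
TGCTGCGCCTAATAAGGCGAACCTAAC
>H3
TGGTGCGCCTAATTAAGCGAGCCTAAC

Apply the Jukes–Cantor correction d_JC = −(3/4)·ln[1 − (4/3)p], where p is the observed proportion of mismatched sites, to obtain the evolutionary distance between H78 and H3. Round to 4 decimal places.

0.1650

Differing sites — 3:C/G; 14:A/T; 16:G/A; 21:A/G.
p = 4/27 = 0.148148.
d = −0.75 · ln(1 − (4/3)·0.148148) = −0.75 · ln(0.802469) = −0.75 · (-0.220062) = 0.1650.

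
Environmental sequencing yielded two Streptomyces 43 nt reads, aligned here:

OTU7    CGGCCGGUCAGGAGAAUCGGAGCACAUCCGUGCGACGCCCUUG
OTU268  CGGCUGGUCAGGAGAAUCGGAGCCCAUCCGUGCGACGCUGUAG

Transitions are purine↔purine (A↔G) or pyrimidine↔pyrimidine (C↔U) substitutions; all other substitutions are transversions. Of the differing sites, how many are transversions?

Differing sites — 5:C/U (Ti); 24:A/C (Tv); 39:C/U (Ti); 40:C/G (Tv); 42:U/A (Tv).
Of the 5 differences, 2 transitions and 3 transversions, so the answer is 3.

3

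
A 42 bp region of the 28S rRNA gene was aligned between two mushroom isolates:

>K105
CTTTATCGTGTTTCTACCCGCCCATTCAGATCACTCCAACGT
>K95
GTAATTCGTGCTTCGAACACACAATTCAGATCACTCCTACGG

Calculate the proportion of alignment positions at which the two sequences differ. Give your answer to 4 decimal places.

The sequences differ at positions 1 (C/G), 3 (T/A), 4 (T/A), 5 (A/T), 11 (T/C), 15 (T/G), 17 (C/A), 19 (C/A), 20 (G/C), 21 (C/A), 23 (C/A), 38 (A/T), 42 (T/G).
There are 13 differences over 42 sites, so p = 13/42 = 0.3095.

0.3095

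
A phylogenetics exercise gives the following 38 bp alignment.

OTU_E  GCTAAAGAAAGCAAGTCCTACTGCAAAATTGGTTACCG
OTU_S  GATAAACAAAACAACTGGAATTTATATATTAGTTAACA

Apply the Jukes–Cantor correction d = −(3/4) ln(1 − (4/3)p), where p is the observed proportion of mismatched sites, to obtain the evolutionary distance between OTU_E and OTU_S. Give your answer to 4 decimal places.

0.5604

Differing sites — 2:C/A; 7:G/C; 11:G/A; 15:G/C; 17:C/G; 18:C/G; 19:T/A; 21:C/T; 23:G/T; 24:C/A; 25:A/T; 27:A/T; 31:G/A; 36:C/A; 38:G/A.
p = 15/38 = 0.394737.
d = −0.75 · ln(1 − (4/3)·0.394737) = −0.75 · ln(0.473684) = −0.75 · (-0.747215) = 0.5604.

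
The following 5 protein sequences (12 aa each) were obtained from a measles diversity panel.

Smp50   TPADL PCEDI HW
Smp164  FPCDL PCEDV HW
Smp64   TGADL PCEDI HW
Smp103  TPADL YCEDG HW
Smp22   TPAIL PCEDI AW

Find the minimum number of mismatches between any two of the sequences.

1

Pairwise Hamming distances:
  Smp50 vs Smp164: 3
  Smp50 vs Smp64: 1
  Smp50 vs Smp103: 2
  Smp50 vs Smp22: 2
  Smp164 vs Smp64: 4
  Smp164 vs Smp103: 4
  Smp164 vs Smp22: 5
  Smp64 vs Smp103: 3
  Smp64 vs Smp22: 3
  Smp103 vs Smp22: 4
The smallest is 1, between Smp50 and Smp64.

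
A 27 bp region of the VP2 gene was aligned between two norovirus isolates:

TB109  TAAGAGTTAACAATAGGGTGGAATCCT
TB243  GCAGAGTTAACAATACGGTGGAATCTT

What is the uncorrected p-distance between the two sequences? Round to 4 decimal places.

Differing sites — 1:T/G; 2:A/C; 16:G/C; 26:C/T.
There are 4 differences over 27 sites, so p = 4/27 = 0.1481.

0.1481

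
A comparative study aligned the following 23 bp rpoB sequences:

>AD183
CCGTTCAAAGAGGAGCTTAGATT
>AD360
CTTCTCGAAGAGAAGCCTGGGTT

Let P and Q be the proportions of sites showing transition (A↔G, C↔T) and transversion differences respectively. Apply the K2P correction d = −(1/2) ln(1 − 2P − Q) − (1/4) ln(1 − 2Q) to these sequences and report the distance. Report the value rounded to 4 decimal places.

0.5508

Differing sites — 2:C/T (Ti); 3:G/T (Tv); 4:T/C (Ti); 7:A/G (Ti); 13:G/A (Ti); 17:T/C (Ti); 19:A/G (Ti); 21:A/G (Ti).
Of the 8 differences, 7 transitions and 1 transversion over 23 sites: P = 7/23 = 0.304348, Q = 1/23 = 0.043478.
d = −0.5·ln(0.347826) − 0.25·ln(0.913044) = −0.5·(-1.056053) − 0.25·(-0.090971) = 0.5508.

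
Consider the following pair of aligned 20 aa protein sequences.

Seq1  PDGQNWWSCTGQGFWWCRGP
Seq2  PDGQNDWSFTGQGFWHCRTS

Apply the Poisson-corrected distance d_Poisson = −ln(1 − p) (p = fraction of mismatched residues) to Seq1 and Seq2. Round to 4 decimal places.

0.2877

Differing sites — 6:W/D; 9:C/F; 16:W/H; 19:G/T; 20:P/S.
p = 5/20 = 0.250000.
d = −ln(1 − 0.250000) = −ln(0.750000) = 0.2877.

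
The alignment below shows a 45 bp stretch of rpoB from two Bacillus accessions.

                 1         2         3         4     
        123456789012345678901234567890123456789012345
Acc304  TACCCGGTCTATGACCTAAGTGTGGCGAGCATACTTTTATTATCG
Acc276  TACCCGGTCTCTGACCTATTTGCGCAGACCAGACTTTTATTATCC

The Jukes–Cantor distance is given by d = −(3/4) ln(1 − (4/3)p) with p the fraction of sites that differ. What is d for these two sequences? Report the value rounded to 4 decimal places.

0.2326

Differing sites — 11:A/C; 19:A/T; 20:G/T; 23:T/C; 25:G/C; 26:C/A; 29:G/C; 32:T/G; 45:G/C.
p = 9/45 = 0.200000.
d = −0.75 · ln(1 − (4/3)·0.200000) = −0.75 · ln(0.733333) = −0.75 · (-0.310155) = 0.2326.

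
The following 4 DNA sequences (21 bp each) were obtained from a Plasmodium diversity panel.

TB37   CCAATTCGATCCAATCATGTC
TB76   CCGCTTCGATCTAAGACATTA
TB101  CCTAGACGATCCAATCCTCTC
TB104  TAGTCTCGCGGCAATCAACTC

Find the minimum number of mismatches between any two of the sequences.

5

Pairwise Hamming distances:
  TB37 vs TB76: 9
  TB37 vs TB101: 5
  TB37 vs TB104: 10
  TB76 vs TB101: 10
  TB76 vs TB104: 13
  TB101 vs TB104: 11
The smallest is 5, between TB37 and TB101.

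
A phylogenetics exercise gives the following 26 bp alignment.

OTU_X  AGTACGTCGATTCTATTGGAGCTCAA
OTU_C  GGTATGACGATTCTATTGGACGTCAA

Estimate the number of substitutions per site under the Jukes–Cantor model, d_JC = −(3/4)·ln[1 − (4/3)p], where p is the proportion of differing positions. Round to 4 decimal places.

Differing sites — 1:A/G; 5:C/T; 7:T/A; 21:G/C; 22:C/G.
p = 5/26 = 0.192308.
d = −0.75 · ln(1 − (4/3)·0.192308) = −0.75 · ln(0.743589) = −0.75 · (-0.296267) = 0.2222.

0.2222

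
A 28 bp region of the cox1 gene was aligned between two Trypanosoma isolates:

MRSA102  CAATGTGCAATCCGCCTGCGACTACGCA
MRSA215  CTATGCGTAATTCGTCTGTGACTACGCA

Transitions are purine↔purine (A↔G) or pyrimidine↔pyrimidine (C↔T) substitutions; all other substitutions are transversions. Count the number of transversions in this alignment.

1

Mismatches occur at site 2 (A/T, transversion), site 6 (T/C, transition), site 8 (C/T, transition), site 12 (C/T, transition), site 15 (C/T, transition), site 19 (C/T, transition).
Of the 6 differences, 5 transitions and 1 transversion, so the answer is 1.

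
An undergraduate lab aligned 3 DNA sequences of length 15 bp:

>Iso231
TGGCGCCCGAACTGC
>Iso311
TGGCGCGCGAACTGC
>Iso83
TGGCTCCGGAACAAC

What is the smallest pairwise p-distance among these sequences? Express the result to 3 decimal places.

Pairwise Hamming distances:
  Iso231 vs Iso311: 1
  Iso231 vs Iso83: 4
  Iso311 vs Iso83: 5
The smallest is 1 mismatch, between Iso231 and Iso311; p = 1/15 = 0.067.

0.067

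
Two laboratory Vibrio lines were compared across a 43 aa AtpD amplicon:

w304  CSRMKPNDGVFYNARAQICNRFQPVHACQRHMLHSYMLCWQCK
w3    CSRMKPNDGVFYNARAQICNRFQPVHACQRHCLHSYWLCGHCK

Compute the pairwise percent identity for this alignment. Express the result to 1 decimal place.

90.7%

Differing sites — 32:M/C; 37:M/W; 40:W/G; 41:Q/H.
39 of the 43 sites match, so the percent identity is 39/43 × 100 = 90.7%.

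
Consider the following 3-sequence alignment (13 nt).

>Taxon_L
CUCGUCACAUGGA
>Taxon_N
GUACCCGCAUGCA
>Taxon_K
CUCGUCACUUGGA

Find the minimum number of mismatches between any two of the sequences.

Pairwise Hamming distances:
  Taxon_L vs Taxon_N: 6
  Taxon_L vs Taxon_K: 1
  Taxon_N vs Taxon_K: 7
The smallest is 1, between Taxon_L and Taxon_K.

1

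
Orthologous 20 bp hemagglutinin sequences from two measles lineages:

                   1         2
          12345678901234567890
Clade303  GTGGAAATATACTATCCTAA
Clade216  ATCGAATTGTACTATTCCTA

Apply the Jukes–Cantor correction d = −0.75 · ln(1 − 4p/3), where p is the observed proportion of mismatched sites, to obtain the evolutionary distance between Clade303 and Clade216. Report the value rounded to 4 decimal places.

Differing sites — 1:G/A; 3:G/C; 7:A/T; 9:A/G; 16:C/T; 18:T/C; 19:A/T.
p = 7/20 = 0.350000.
d = −0.75 · ln(1 − (4/3)·0.350000) = −0.75 · ln(0.533333) = −0.75 · (-0.628609) = 0.4715.

0.4715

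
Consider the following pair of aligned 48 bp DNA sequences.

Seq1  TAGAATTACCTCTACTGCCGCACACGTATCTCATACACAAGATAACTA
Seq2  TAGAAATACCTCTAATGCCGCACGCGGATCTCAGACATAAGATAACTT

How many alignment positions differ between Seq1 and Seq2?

The sequences differ at positions 6 (T/A), 15 (C/A), 24 (A/G), 27 (T/G), 34 (T/G), 38 (C/T), 48 (A/T).
That gives 7 mismatches out of 48 aligned sites, so the Hamming distance is 7.

7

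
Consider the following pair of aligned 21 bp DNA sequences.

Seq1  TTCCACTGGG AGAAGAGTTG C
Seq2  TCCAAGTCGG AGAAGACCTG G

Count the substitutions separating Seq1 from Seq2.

Mismatches occur at site 2 (T/C), site 4 (C/A), site 6 (C/G), site 8 (G/C), site 17 (G/C), site 18 (T/C), site 21 (C/G).
That gives 7 mismatches out of 21 aligned sites, so the Hamming distance is 7.

7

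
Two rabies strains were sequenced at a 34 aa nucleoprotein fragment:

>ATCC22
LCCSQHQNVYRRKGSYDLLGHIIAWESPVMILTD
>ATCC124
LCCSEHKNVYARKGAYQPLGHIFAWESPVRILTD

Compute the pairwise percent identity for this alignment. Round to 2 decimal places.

Differing sites — 5:Q/E; 7:Q/K; 11:R/A; 15:S/A; 17:D/Q; 18:L/P; 23:I/F; 30:M/R.
26 of the 34 sites match, so the percent identity is 26/34 × 100 = 76.47%.

76.47%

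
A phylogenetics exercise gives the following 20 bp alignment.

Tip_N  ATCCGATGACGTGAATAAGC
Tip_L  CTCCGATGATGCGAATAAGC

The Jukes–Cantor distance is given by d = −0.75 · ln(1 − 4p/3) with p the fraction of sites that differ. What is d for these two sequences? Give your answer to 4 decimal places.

0.1674

Mismatches occur at site 1 (A/C), site 10 (C/T), site 12 (T/C).
p = 3/20 = 0.150000.
d = −0.75 · ln(1 − (4/3)·0.150000) = −0.75 · ln(0.800000) = −0.75 · (-0.223144) = 0.1674.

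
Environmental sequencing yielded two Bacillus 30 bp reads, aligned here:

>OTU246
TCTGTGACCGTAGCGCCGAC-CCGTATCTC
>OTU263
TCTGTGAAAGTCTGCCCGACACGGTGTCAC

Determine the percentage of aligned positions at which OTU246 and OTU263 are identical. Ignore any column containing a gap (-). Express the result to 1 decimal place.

69.0%

Excluding the 1 gap column leaves 29 comparable sites.
The sequences differ at positions 8 (C/A), 9 (C/A), 12 (A/C), 13 (G/T), 14 (C/G), 15 (G/C), 23 (C/G), 26 (A/G), 29 (T/A).
20 of the 29 comparable sites match, so the percent identity is 20/29 × 100 = 69.0%.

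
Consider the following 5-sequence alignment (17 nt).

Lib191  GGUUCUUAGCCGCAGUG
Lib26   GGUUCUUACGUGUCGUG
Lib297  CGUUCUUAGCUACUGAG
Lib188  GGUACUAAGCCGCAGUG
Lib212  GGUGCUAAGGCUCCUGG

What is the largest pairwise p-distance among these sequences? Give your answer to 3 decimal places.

0.529

Pairwise Hamming distances:
  Lib191 vs Lib26: 5
  Lib191 vs Lib297: 5
  Lib191 vs Lib188: 2
  Lib191 vs Lib212: 7
  Lib26 vs Lib297: 7
  Lib26 vs Lib188: 7
  Lib26 vs Lib212: 8
  Lib297 vs Lib188: 7
  Lib297 vs Lib212: 9
  Lib188 vs Lib212: 6
The largest is 9 mismatches, between Lib297 and Lib212; p = 9/17 = 0.529.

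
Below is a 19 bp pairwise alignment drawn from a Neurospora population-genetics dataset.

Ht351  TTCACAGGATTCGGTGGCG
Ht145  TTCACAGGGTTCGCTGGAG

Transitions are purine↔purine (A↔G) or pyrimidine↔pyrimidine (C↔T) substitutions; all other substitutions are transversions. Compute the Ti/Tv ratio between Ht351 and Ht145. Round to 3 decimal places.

Mismatches occur at site 9 (A/G, transition), site 14 (G/C, transversion), site 18 (C/A, transversion).
Of the 3 differences, 1 transition and 2 transversions, so Ti/Tv = 1/2 = 0.500.

0.500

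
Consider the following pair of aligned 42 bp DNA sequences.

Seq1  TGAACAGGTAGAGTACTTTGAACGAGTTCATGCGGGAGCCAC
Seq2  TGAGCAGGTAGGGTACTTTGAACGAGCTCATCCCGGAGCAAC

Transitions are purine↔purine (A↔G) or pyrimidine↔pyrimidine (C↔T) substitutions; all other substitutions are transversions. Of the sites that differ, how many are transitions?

3

The sequences differ at positions 4 (A/G, transition), 12 (A/G, transition), 27 (T/C, transition), 32 (G/C, transversion), 34 (G/C, transversion), 40 (C/A, transversion).
Of the 6 differences, 3 transitions and 3 transversions, so the answer is 3.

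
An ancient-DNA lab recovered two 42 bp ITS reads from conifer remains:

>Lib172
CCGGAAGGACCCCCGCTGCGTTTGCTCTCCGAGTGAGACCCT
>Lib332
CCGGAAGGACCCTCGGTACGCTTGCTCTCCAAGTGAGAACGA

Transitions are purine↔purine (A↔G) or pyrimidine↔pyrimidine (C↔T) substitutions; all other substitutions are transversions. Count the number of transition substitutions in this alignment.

Mismatches occur at site 13 (C↔T, transition), site 16 (C↔G, transversion), site 18 (G↔A, transition), site 21 (T↔C, transition), site 31 (G↔A, transition), site 39 (C↔A, transversion), site 41 (C↔G, transversion), site 42 (T↔A, transversion).
Of the 8 differences, 4 transitions and 4 transversions, so the answer is 4.

4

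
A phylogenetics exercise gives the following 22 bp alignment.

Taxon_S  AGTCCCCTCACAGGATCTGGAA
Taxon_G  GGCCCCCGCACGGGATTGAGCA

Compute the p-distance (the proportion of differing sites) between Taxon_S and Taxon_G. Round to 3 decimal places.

The sequences differ at positions 1 (A/G), 3 (T/C), 8 (T/G), 12 (A/G), 17 (C/T), 18 (T/G), 19 (G/A), 21 (A/C).
There are 8 differences over 22 sites, so p = 8/22 = 0.364.

0.364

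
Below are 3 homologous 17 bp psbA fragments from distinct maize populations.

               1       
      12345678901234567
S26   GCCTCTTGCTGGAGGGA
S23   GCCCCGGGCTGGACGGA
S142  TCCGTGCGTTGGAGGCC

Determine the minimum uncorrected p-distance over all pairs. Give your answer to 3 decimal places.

Pairwise Hamming distances:
  S26 vs S23: 4
  S26 vs S142: 8
  S23 vs S142: 8
The smallest is 4 mismatches, between S26 and S23; p = 4/17 = 0.235.

0.235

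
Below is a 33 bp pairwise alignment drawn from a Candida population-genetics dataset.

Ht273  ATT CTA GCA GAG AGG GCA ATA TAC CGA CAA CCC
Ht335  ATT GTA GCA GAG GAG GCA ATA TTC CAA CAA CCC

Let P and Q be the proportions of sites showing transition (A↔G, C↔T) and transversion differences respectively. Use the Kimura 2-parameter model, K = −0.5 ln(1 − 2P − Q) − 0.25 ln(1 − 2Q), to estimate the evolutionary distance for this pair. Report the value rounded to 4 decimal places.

The sequences differ at positions 4 (C/G, transversion), 13 (A/G, transition), 14 (G/A, transition), 23 (A/T, transversion), 26 (G/A, transition).
Of the 5 differences, 3 transitions and 2 transversions over 33 sites: P = 3/33 = 0.090909, Q = 2/33 = 0.060606.
d = −0.5·ln(0.757576) − 0.25·ln(0.878788) = −0.5·(-0.277631) − 0.25·(-0.129212) = 0.1711.

0.1711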